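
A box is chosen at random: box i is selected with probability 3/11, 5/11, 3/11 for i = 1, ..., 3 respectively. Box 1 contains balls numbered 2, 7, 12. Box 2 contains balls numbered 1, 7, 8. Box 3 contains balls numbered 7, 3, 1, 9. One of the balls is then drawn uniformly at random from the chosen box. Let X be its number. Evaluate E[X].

E[X | box 1] = (2+7+12)/3 = 7.
E[X | box 2] = (1+7+8)/3 = 16/3.
E[X | box 3] = (7+3+1+9)/4 = 5.
E[X] = (3/11)·(7) + (5/11)·(16/3) + (3/11)·(5) = 188/33.

188/33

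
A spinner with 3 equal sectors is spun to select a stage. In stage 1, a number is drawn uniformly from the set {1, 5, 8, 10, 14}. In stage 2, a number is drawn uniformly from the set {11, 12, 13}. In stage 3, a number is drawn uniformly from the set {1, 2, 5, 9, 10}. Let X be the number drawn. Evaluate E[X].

E[X | stage 1] = (1+5+8+10+14)/5 = 38/5.
E[X | stage 2] = (11+12+13)/3 = 12.
E[X | stage 3] = (1+2+5+9+10)/5 = 27/5.
By the law of total expectation,
E[X] = (1/3)·(38/5) + (1/3)·(12) + (1/3)·(27/5) = 25/3.

25/3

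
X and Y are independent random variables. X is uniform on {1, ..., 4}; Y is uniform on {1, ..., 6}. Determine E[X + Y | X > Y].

5

Outcomes with X > Y: (2,1), (3,1), (3,2), (4,1), (4,2), (4,3), each with probability 1/24.
E[X + Y | X > Y] = (3 + 4 + 5 + 5 + 6 + 7) / 6 = 5.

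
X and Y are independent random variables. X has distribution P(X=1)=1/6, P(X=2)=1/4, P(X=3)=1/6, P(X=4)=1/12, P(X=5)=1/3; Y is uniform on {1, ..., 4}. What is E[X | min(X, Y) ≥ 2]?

18/5

P(min(X, Y) ≥ 2) = 5/8.
Summing X·P(x,y) over outcomes with min(X, Y) ≥ 2 gives 9/4.
E[X | min(X, Y) ≥ 2] = (9/4) / (5/8) = 18/5.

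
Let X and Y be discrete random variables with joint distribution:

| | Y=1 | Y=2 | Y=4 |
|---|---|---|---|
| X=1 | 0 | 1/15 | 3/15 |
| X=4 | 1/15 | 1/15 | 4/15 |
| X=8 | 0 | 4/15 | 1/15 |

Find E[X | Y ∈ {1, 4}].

P(Y ∈ {1, 4}) = 3/5.
Summing X·P(X=x,Y=y) over the conditioning event gives 31/15.
E[X | Y ∈ {1, 4}] = (31/15) / (3/5) = 31/9.

31/9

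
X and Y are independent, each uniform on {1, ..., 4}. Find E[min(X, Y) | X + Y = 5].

Outcomes with X + Y = 5: (1,4), (2,3), (3,2), (4,1), each with probability 1/16.
E[min(X, Y) | X + Y = 5] = (1 + 2 + 2 + 1) / 4 = 3/2.

3/2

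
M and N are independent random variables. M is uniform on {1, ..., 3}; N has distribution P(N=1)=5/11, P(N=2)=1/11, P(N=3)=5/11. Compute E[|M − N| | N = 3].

1

P(N = 3) = 5/11.
Summing |M−N|·P(x,y) over outcomes with N = 3 gives 5/11.
E[|M − N| | N = 3] = (5/11) / (5/11) = 1.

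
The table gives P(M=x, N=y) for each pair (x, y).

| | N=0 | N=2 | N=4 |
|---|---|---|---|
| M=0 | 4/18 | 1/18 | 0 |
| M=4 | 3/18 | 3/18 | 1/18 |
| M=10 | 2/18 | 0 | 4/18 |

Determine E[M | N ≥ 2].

P(N ≥ 2) = 1/2.
Σ M·P over the event = 0·(1/18) + 4·(3/18) + 4·(1/18) + 10·(4/18) = 28/9.
E[M | N ≥ 2] = (28/9) / (1/2) = 56/9.

56/9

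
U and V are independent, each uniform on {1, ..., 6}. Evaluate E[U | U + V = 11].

P(U + V = 11) = 1/18.
Summing U·P(x,y) over outcomes with U + V = 11 gives 11/36.
E[U | U + V = 11] = (11/36) / (1/18) = 11/2.

11/2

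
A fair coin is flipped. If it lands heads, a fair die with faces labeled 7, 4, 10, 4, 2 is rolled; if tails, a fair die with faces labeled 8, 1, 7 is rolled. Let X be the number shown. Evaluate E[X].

E[X | heads] = (7+4+10+4+2)/5 = 27/5.
E[X | tails] = (8+1+7)/3 = 16/3.
E[X] = (1/2)·(27/5) + (1/2)·(16/3) = 161/30.

161/30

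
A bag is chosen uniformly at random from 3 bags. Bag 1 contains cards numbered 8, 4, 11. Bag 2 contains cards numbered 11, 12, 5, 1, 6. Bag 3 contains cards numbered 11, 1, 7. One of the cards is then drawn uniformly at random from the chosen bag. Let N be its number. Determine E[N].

7

E[N | bag 1] = (8+4+11)/3 = 23/3.
E[N | bag 2] = (11+12+5+1+6)/5 = 7.
E[N | bag 3] = (11+1+7)/3 = 19/3.
By the law of total expectation,
E[N] = (1/3)·(23/3) + (1/3)·(7) + (1/3)·(19/3) = 7.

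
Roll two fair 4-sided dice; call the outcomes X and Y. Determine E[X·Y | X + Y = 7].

12

Outcomes with X + Y = 7: (3,4), (4,3), each with probability 1/16.
E[X·Y | X + Y = 7] = (12 + 12) / 2 = 12.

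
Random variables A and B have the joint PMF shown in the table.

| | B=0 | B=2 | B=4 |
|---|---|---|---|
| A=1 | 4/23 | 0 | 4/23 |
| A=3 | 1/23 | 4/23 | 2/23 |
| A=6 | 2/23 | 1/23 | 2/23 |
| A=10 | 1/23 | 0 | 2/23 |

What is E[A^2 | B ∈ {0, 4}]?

P(B ∈ {0, 4}) = 18/23.
Σ A^2·P over the event = 1·(4/23) + 1·(4/23) + 9·(1/23) + 9·(2/23) + 36·(2/23) + 36·(2/23) + 100·(1/23) + 100·(2/23) = 479/23.
E[A^2 | B ∈ {0, 4}] = (479/23) / (18/23) = 479/18.

479/18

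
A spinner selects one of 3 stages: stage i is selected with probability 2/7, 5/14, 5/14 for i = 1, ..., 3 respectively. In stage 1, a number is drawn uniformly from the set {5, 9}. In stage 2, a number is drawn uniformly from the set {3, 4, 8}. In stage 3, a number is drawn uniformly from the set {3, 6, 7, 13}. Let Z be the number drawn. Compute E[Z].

E[Z | stage 1] = (5+9)/2 = 7.
E[Z | stage 2] = (3+4+8)/3 = 5.
E[Z | stage 3] = (3+6+7+13)/4 = 29/4.
E[Z] = (2/7)·(7) + (5/14)·(5) + (5/14)·(29/4) = 51/8.

51/8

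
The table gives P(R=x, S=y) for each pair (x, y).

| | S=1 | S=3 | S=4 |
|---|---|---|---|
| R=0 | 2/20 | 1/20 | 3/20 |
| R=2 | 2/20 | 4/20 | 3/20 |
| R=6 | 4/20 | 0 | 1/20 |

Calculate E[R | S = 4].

12/7

P(S = 4) = 7/20.
Σ R·P over the event = 0·(3/20) + 2·(3/20) + 6·(1/20) = 3/5.
E[R | S = 4] = (3/5) / (7/20) = 12/7.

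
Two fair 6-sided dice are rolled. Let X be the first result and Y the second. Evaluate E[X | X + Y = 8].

Outcomes with X + Y = 8: (2,6), (3,5), (4,4), (5,3), (6,2), each with probability 1/36.
E[X | X + Y = 8] = (2 + 3 + 4 + 5 + 6) / 5 = 4.

4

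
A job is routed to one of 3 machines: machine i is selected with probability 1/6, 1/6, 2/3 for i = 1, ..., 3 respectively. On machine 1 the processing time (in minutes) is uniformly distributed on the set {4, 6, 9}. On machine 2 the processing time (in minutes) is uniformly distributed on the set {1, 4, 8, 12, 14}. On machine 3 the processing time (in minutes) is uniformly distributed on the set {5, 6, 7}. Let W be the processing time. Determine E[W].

286/45

E[W | machine 1] = (4+6+9)/3 = 19/3.
E[W | machine 2] = (1+4+8+12+14)/5 = 39/5.
E[W | machine 3] = (5+6+7)/3 = 6.
E[W] = (1/6)·(19/3) + (1/6)·(39/5) + (2/3)·(6) = 286/45.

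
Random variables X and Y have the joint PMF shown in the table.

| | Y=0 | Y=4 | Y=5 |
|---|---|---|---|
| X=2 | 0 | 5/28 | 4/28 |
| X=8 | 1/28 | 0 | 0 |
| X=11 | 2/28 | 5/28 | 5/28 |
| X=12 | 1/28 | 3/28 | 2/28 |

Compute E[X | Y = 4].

P(Y = 4) = 13/28.
Summing X·P(X=x,Y=y) over the conditioning event gives 101/28.
E[X | Y = 4] = (101/28) / (13/28) = 101/13.

101/13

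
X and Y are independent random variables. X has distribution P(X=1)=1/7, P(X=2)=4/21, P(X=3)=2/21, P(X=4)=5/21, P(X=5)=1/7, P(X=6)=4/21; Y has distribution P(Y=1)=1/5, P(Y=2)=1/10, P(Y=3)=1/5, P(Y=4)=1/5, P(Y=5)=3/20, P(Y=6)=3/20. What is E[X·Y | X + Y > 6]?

P(X + Y > 6) = 251/420.
Summing XY·P(x,y) over outcomes with X + Y > 6 gives 4463/420.
E[X·Y | X + Y > 6] = (4463/420) / (251/420) = 4463/251.

4463/251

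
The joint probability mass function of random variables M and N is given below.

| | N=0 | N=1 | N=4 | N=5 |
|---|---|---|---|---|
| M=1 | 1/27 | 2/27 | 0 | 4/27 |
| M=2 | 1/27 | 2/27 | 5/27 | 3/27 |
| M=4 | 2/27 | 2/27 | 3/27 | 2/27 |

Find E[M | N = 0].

11/4

P(N = 0) = 4/27.
Σ M·P over the event = 1·(1/27) + 2·(1/27) + 4·(2/27) = 11/27.
E[M | N = 0] = (11/27) / (4/27) = 11/4.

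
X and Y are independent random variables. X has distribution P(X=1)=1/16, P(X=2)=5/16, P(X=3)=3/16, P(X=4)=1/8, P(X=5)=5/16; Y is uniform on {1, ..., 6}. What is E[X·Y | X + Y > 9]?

P(X + Y > 9) = 1/8.
Summing XY·P(x,y) over outcomes with X + Y > 9 gives 323/96.
E[X·Y | X + Y > 9] = (323/96) / (1/8) = 323/12.

323/12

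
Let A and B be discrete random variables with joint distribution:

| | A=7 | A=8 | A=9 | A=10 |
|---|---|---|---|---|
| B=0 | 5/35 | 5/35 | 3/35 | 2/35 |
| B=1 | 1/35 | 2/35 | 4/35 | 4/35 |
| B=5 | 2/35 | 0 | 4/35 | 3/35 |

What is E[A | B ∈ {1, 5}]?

179/20

P(B ∈ {1, 5}) = 4/7.
Summing A·P(A=x,B=y) over the conditioning event gives 179/35.
E[A | B ∈ {1, 5}] = (179/35) / (4/7) = 179/20.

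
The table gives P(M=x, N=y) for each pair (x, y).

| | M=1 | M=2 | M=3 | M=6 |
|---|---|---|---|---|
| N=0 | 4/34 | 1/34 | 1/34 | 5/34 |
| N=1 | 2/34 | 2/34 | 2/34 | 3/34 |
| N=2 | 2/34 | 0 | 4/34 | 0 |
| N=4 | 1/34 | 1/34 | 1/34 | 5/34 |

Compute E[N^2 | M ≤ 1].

P(M ≤ 1) = 9/34.
Σ N^2·P over the event = 0·(4/34) + 1·(2/34) + 4·(2/34) + 16·(1/34) = 13/17.
E[N^2 | M ≤ 1] = (13/17) / (9/34) = 26/9.

26/9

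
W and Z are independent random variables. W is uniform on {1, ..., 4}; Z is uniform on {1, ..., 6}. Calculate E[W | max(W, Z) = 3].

12/5

P(max(W, Z) = 3) = 5/24.
Summing W·P(x,y) over outcomes with max(W, Z) = 3 gives 1/2.
E[W | max(W, Z) = 3] = (1/2) / (5/24) = 12/5.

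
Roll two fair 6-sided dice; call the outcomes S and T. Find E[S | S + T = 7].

7/2

Outcomes with S + T = 7: (1,6), (2,5), (3,4), (4,3), (5,2), (6,1), each with probability 1/36.
E[S | S + T = 7] = (1 + 2 + 3 + 4 + 5 + 6) / 6 = 7/2.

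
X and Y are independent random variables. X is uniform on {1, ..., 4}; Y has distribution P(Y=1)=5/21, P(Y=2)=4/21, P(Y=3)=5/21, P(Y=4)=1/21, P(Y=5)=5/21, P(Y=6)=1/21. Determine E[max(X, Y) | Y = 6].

6

P(Y = 6) = 1/21.
Summing max(X,Y)·P(x,y) over outcomes with Y = 6 gives 2/7.
E[max(X, Y) | Y = 6] = (2/7) / (1/21) = 6.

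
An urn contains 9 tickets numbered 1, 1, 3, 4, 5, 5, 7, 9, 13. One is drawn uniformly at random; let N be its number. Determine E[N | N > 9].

13

P(N > 9) = 1/9.
Σ over the event: 13·1/9 = 13/9.
E[N | N > 9] = (13/9) / (1/9) = 13.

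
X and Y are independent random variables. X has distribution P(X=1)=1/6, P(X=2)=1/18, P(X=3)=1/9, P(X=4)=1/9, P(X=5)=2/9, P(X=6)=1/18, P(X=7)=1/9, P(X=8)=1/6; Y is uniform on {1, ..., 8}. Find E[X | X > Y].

P(X > Y) = 65/144.
Summing X·P(x,y) over outcomes with X > Y gives 25/9.
E[X | X > Y] = (25/9) / (65/144) = 80/13.

80/13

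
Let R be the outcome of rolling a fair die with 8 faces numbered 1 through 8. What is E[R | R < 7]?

Given R < 7, R is equally likely to be any of {1, 2, 3, 4, 5, 6}.
E[R | R < 7] = (1 + 2 + 3 + 4 + 5 + 6) / 6 = 7/2.

7/2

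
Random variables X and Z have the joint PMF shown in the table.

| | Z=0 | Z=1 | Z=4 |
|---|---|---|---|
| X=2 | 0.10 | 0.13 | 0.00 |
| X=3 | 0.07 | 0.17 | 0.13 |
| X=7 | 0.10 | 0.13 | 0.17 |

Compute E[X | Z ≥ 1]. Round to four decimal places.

P(Z ≥ 1) = 0.73.
Σ X·P over the event = 2·(0.13) + 3·(0.17) + 3·(0.13) + 7·(0.13) + 7·(0.17) = 3.26.
E[X | Z ≥ 1] = (3.26) / (0.73) = 4.4658.

4.4658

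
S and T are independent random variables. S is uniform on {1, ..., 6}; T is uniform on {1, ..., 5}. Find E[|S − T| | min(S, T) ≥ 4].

Outcomes with min(S, T) ≥ 4: (4,4), (4,5), (5,4), (5,5), (6,4), (6,5), each with probability 1/30.
E[|S − T| | min(S, T) ≥ 4] = (0 + 1 + 1 + 0 + 2 + 1) / 6 = 5/6.

5/6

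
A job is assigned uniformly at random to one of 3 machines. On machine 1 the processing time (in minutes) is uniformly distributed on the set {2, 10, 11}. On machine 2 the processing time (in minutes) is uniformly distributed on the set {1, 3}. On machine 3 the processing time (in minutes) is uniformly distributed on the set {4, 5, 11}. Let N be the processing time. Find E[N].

49/9

E[N | machine 1] = (2+10+11)/3 = 23/3.
E[N | machine 2] = (1+3)/2 = 2.
E[N | machine 3] = (4+5+11)/3 = 20/3.
By the law of total expectation,
E[N] = (1/3)·(23/3) + (1/3)·(2) + (1/3)·(20/3) = 49/9.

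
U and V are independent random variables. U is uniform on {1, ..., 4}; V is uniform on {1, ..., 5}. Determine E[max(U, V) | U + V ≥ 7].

9/2

P(U + V ≥ 7) = 3/10.
Summing max(U,V)·P(x,y) over outcomes with U + V ≥ 7 gives 27/20.
E[max(U, V) | U + V ≥ 7] = (27/20) / (3/10) = 9/2.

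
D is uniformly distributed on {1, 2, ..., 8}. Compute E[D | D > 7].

Given D > 7, D is equally likely to be any of {8}.
E[D | D > 7] = (8) / 1 = 8.

8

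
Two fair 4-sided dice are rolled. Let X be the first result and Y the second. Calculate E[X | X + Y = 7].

7/2

Outcomes with X + Y = 7: (3,4), (4,3), each with probability 1/16.
E[X | X + Y = 7] = (3 + 4) / 2 = 7/2.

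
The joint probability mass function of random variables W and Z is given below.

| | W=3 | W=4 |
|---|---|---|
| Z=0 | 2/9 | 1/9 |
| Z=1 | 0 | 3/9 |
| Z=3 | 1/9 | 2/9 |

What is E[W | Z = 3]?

11/3

P(Z = 3) = 1/3.
Summing W·P(W=x,Z=y) over the conditioning event gives 11/9.
E[W | Z = 3] = (11/9) / (1/3) = 11/3.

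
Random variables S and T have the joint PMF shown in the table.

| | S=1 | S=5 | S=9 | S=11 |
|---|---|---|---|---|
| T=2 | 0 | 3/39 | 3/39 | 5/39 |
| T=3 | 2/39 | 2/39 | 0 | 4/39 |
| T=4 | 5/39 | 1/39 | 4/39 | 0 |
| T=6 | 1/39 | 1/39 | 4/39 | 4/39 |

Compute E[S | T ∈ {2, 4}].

143/21

P(T ∈ {2, 4}) = 7/13.
Summing S·P(S=x,T=y) over the conditioning event gives 11/3.
E[S | T ∈ {2, 4}] = (11/3) / (7/13) = 143/21.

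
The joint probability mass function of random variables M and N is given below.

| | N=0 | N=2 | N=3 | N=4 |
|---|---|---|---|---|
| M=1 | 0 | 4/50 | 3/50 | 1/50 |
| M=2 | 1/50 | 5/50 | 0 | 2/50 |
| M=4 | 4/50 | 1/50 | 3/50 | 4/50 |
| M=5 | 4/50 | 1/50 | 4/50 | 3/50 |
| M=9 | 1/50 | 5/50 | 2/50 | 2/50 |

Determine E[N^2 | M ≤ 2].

111/16

P(M ≤ 2) = 8/25.
Σ N^2·P over the event = 4·(4/50) + 9·(3/50) + 16·(1/50) + 0·(1/50) + 4·(5/50) + 16·(2/50) = 111/50.
E[N^2 | M ≤ 2] = (111/50) / (8/25) = 111/16.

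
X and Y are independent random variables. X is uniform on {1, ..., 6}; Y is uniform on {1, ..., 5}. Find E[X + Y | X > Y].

7

P(X > Y) = 1/2.
Summing (X+Y)·P(x,y) over outcomes with X > Y gives 7/2.
E[X + Y | X > Y] = (7/2) / (1/2) = 7.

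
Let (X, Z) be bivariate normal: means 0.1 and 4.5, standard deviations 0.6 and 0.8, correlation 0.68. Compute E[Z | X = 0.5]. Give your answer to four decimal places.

E[Z | X=x] = μ_Z + ρ(σ_Z/σ_X)(x − μ_X) for jointly normal variables.
E[Z | X=0.5] = 4.5 + (0.68)·(0.8/0.6)·(0.5 − (0.1)) = 4.5 + (0.90667)·(0.4) = 4.8627.

4.8627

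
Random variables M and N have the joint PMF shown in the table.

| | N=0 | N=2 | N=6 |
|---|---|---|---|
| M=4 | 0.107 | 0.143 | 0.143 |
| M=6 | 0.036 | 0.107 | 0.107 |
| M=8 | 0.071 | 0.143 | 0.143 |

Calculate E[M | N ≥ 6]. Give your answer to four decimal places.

P(N ≥ 6) = 0.393.
Σ M·P over the event = 4·(0.143) + 6·(0.107) + 8·(0.143) = 2.358.
E[M | N ≥ 6] = (2.358) / (0.393) = 6.0000.

6.0000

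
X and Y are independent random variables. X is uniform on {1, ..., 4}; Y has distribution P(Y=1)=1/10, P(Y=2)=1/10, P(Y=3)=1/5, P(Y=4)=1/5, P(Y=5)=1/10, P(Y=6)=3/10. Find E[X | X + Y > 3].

P(X + Y > 3) = 37/40.
Summing X·P(x,y) over outcomes with X + Y > 3 gives 12/5.
E[X | X + Y > 3] = (12/5) / (37/40) = 96/37.

96/37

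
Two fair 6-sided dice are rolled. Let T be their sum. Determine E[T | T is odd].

7

P(T is odd) = 1/2.
Σ over the event: 3·1/18 + 5·1/9 + 7·1/6 + 9·1/9 + 11·1/18 = 7/2.
E[T | T is odd] = (7/2) / (1/2) = 7.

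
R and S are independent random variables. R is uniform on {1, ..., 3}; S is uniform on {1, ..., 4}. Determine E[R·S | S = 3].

6

P(S = 3) = 1/4.
Summing RS·P(x,y) over outcomes with S = 3 gives 3/2.
E[R·S | S = 3] = (3/2) / (1/4) = 6.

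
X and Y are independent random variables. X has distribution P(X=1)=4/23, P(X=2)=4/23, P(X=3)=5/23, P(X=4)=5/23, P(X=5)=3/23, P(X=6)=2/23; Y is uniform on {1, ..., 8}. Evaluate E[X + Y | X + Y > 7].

959/97

P(X + Y > 7) = 97/184.
Summing (X+Y)·P(x,y) over outcomes with X + Y > 7 gives 959/184.
E[X + Y | X + Y > 7] = (959/184) / (97/184) = 959/97.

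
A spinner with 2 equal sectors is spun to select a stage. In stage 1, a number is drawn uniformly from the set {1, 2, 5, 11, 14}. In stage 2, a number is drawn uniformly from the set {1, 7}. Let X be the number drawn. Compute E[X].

53/10

E[X | stage 1] = (1+2+5+11+14)/5 = 33/5.
E[X | stage 2] = (1+7)/2 = 4.
E[X] = (1/2)·(33/5) + (1/2)·(4) = 53/10.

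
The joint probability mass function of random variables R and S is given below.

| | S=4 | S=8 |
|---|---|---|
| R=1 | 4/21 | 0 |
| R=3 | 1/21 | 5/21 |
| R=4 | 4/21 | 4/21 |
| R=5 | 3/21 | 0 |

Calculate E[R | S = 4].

P(S = 4) = 4/7.
Σ R·P over the event = 1·(4/21) + 3·(1/21) + 4·(4/21) + 5·(3/21) = 38/21.
E[R | S = 4] = (38/21) / (4/7) = 19/6.

19/6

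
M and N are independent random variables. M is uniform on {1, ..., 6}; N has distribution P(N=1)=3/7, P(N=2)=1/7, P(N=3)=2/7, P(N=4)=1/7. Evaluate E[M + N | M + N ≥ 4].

P(M + N ≥ 4) = 5/6.
Summing (M+N)·P(x,y) over outcomes with M + N ≥ 4 gives 73/14.
E[M + N | M + N ≥ 4] = (73/14) / (5/6) = 219/35.

219/35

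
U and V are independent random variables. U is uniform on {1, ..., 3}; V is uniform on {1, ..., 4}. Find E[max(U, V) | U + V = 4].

8/3

Outcomes with U + V = 4: (1,3), (2,2), (3,1), each with probability 1/12.
E[max(U, V) | U + V = 4] = (3 + 2 + 3) / 3 = 8/3.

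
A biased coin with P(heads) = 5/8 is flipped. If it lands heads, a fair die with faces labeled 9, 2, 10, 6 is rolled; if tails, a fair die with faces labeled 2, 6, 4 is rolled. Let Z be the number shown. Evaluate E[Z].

E[Z | heads] = (9+2+10+6)/4 = 27/4.
E[Z | tails] = (2+6+4)/3 = 4.
By the law of total expectation,
E[Z] = (5/8)·(27/4) + (3/8)·(4) = 183/32.

183/32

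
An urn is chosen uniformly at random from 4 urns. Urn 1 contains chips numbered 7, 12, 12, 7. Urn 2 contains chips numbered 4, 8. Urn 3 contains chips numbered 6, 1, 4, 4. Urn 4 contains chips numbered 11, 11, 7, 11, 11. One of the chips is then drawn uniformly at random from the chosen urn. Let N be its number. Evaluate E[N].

E[N | urn 1] = (7+12+12+7)/4 = 19/2.
E[N | urn 2] = (4+8)/2 = 6.
E[N | urn 3] = (6+1+4+4)/4 = 15/4.
E[N | urn 4] = (11+11+7+11+11)/5 = 51/5.
E[N] = (1/4)·(19/2) + (1/4)·(6) + (1/4)·(15/4) + (1/4)·(51/5) = 589/80.

589/80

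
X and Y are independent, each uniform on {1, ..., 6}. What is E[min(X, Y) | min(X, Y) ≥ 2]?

16/5

P(min(X, Y) ≥ 2) = 25/36.
Summing min(X,Y)·P(x,y) over outcomes with min(X, Y) ≥ 2 gives 20/9.
E[min(X, Y) | min(X, Y) ≥ 2] = (20/9) / (25/36) = 16/5.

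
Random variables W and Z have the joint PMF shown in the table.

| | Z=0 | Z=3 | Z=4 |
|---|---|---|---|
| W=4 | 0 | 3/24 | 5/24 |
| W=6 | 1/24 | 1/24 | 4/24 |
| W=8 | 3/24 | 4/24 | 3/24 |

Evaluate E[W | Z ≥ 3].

59/10

P(Z ≥ 3) = 5/6.
Σ W·P over the event = 4·(3/24) + 4·(5/24) + 6·(1/24) + 6·(4/24) + 8·(4/24) + 8·(3/24) = 59/12.
E[W | Z ≥ 3] = (59/12) / (5/6) = 59/10.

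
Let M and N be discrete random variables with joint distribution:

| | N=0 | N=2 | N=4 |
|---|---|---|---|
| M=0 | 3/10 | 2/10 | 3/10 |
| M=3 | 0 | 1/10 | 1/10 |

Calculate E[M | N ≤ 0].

P(N ≤ 0) = 3/10.
Σ M·P over the event = 0·(3/10) = 0.
E[M | N ≤ 0] = (0) / (3/10) = 0.

0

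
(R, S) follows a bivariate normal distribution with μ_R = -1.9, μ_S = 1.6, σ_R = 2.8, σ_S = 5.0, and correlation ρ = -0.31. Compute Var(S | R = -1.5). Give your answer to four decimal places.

22.5975

The conditional variance in a bivariate normal is σ_S²(1 − ρ²), independent of x.
Var(S | R=-1.5) = (5.0)²·(1 − (-0.31)²) = 25·0.9039 = 22.5975.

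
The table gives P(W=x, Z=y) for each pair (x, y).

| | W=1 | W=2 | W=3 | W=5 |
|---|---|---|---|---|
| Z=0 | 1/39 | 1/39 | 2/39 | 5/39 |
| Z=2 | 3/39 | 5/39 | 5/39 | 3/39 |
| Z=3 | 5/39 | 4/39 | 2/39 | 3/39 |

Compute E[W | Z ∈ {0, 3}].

P(Z ∈ {0, 3}) = 23/39.
Σ W·P over the event = 1·(1/39) + 1·(5/39) + 2·(1/39) + 2·(4/39) + 3·(2/39) + 3·(2/39) + 5·(5/39) + 5·(3/39) = 68/39.
E[W | Z ∈ {0, 3}] = (68/39) / (23/39) = 68/23.

68/23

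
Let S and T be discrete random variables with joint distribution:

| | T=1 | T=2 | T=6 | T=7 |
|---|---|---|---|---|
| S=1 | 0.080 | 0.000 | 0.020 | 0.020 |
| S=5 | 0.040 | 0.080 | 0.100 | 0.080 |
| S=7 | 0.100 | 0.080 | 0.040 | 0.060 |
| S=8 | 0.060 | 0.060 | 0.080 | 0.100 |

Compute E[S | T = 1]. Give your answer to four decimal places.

5.2143

P(T = 1) = 0.280.
Σ S·P over the event = 1·(0.080) + 5·(0.040) + 7·(0.100) + 8·(0.060) = 1.460.
E[S | T = 1] = (1.460) / (0.280) = 5.2143.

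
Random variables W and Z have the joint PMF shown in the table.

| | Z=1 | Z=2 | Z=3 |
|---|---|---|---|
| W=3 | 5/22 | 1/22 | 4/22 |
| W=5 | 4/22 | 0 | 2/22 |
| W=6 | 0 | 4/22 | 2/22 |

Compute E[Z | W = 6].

7/3

P(W = 6) = 3/11.
Σ Z·P over the event = 2·(4/22) + 3·(2/22) = 7/11.
E[Z | W = 6] = (7/11) / (3/11) = 7/3.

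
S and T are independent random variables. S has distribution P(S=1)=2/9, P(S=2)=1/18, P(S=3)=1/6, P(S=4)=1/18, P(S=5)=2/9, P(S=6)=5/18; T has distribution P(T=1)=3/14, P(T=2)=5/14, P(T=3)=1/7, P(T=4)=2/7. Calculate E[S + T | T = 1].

29/6

P(T = 1) = 3/14.
Summing (S+T)·P(x,y) over outcomes with T = 1 gives 29/28.
E[S + T | T = 1] = (29/28) / (3/14) = 29/6.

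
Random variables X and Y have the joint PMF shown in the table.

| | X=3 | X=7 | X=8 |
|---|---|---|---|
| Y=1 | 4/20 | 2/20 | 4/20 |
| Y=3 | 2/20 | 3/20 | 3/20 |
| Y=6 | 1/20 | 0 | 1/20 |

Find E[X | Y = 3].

P(Y = 3) = 2/5.
Summing X·P(X=x,Y=y) over the conditioning event gives 51/20.
E[X | Y = 3] = (51/20) / (2/5) = 51/8.

51/8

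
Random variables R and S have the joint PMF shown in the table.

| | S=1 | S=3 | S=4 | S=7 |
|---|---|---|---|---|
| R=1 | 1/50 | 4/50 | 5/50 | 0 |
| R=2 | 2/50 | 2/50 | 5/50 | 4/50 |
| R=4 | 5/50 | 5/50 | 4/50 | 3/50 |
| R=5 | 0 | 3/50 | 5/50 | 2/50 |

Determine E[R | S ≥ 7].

10/3

P(S ≥ 7) = 9/50.
Σ R·P over the event = 2·(4/50) + 4·(3/50) + 5·(2/50) = 3/5.
E[R | S ≥ 7] = (3/5) / (9/50) = 10/3.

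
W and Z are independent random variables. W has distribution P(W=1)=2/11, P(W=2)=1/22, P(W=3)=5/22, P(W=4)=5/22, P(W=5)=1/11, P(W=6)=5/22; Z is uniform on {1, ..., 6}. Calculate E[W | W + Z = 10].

P(W + Z = 10) = 1/11.
Summing W·P(x,y) over outcomes with W + Z = 10 gives 5/11.
E[W | W + Z = 10] = (5/11) / (1/11) = 5.

5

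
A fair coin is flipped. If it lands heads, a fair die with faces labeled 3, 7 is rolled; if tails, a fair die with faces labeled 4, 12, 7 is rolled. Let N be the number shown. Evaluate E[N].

19/3

E[N | heads] = (3+7)/2 = 5.
E[N | tails] = (4+12+7)/3 = 23/3.
E[N] = (1/2)·(5) + (1/2)·(23/3) = 19/3.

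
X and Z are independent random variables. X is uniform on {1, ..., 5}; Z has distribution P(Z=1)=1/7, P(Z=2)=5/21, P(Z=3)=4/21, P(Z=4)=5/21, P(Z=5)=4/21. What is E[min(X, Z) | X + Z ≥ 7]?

P(X + Z ≥ 7) = 44/105.
Summing min(X,Z)·P(x,y) over outcomes with X + Z ≥ 7 gives 29/21.
E[min(X, Z) | X + Z ≥ 7] = (29/21) / (44/105) = 145/44.

145/44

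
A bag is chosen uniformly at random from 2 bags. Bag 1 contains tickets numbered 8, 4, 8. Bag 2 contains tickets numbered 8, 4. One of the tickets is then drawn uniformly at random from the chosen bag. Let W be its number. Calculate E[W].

19/3

E[W | bag 1] = (8+4+8)/3 = 20/3.
E[W | bag 2] = (8+4)/2 = 6.
By the law of total expectation,
E[W] = (1/2)·(20/3) + (1/2)·(6) = 19/3.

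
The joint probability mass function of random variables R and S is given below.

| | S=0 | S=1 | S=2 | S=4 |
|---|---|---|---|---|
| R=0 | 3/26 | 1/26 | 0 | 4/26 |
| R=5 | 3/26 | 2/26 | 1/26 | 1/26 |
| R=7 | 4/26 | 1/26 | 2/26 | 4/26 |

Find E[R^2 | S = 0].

P(S = 0) = 5/13.
Σ R^2·P over the event = 0·(3/26) + 25·(3/26) + 49·(4/26) = 271/26.
E[R^2 | S = 0] = (271/26) / (5/13) = 271/10.

271/10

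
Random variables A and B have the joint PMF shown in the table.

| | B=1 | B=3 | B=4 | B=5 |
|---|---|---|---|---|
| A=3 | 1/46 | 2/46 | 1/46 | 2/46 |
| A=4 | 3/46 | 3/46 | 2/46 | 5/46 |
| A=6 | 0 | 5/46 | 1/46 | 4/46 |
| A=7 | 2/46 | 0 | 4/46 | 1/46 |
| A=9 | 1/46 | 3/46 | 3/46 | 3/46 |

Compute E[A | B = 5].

P(B = 5) = 15/46.
Σ A·P over the event = 3·(2/46) + 4·(5/46) + 6·(4/46) + 7·(1/46) + 9·(3/46) = 42/23.
E[A | B = 5] = (42/23) / (15/46) = 28/5.

28/5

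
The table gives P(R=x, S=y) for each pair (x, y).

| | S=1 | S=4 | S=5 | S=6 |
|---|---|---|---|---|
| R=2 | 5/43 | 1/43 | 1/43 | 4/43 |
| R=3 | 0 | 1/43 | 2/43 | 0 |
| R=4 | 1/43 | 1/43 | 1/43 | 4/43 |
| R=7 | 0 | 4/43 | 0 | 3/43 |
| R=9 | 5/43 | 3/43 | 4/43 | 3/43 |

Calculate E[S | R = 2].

38/11

P(R = 2) = 11/43.
Σ S·P over the event = 1·(5/43) + 4·(1/43) + 5·(1/43) + 6·(4/43) = 38/43.
E[S | R = 2] = (38/43) / (11/43) = 38/11.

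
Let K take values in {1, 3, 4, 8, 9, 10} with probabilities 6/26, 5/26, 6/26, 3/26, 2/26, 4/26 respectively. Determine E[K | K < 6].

45/17

P(K < 6) = 17/26.
Σ over the event: 1·3/13 + 3·5/26 + 4·3/13 = 45/26.
E[K | K < 6] = (45/26) / (17/26) = 45/17.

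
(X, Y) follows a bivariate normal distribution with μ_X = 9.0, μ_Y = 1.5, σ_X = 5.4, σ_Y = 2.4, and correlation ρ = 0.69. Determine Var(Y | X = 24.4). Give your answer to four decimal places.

3.0177

For a bivariate normal, Var(Y | X=x) = σ_Y²(1 − ρ²).
Var(Y | X=24.4) = (2.4)²·(1 − (0.69)²) = 5.76·0.5239 = 3.0177.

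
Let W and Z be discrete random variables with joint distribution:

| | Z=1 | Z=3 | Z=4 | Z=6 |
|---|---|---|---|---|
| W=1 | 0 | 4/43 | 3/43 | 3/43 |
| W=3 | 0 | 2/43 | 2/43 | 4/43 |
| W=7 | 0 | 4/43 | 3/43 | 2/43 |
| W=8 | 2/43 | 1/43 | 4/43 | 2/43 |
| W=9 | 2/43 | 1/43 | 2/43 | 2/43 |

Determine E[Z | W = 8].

P(W = 8) = 9/43.
Σ Z·P over the event = 1·(2/43) + 3·(1/43) + 4·(4/43) + 6·(2/43) = 33/43.
E[Z | W = 8] = (33/43) / (9/43) = 11/3.

11/3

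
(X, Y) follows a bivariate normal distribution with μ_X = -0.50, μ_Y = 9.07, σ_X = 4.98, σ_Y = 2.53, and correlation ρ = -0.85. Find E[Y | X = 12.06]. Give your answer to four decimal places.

E[Y | X=x] = μ_Y + ρ(σ_Y/σ_X)(x − μ_X) for jointly normal variables.
E[Y | X=12.06] = 9.07 + (-0.85)·(2.53/4.98)·(12.06 − (-0.50)) = 9.07 + (-0.43183)·(12.56) = 3.6462.

3.6462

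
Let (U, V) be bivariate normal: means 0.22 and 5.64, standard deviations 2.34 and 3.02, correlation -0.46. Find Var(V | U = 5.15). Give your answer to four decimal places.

7.1905

The conditional variance in a bivariate normal is σ_V²(1 − ρ²), independent of x.
Var(V | U=5.15) = (3.02)²·(1 − (-0.46)²) = 9.1204·0.7884 = 7.1905.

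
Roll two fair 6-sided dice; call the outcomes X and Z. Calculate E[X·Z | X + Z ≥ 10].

169/6

Outcomes with X + Z ≥ 10: (4,6), (5,5), (5,6), (6,4), (6,5), (6,6), each with probability 1/36.
E[X·Z | X + Z ≥ 10] = (24 + 25 + 30 + 24 + 30 + 36) / 6 = 169/6.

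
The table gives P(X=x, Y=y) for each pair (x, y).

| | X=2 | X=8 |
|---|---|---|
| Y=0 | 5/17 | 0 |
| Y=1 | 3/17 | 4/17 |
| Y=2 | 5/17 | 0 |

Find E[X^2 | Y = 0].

P(Y = 0) = 5/17.
Σ X^2·P over the event = 4·(5/17) = 20/17.
E[X^2 | Y = 0] = (20/17) / (5/17) = 4.

4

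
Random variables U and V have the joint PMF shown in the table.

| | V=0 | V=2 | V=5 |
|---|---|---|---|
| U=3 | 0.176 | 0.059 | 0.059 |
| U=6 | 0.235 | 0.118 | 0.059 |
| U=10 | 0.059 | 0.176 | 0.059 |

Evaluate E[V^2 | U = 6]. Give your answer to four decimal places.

P(U = 6) = 0.412.
Σ V^2·P over the event = 0·(0.235) + 4·(0.118) + 25·(0.059) = 1.947.
E[V^2 | U = 6] = (1.947) / (0.412) = 4.7257.

4.7257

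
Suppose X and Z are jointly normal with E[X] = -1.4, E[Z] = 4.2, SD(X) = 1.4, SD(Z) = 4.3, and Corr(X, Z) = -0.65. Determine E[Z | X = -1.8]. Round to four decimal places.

E[Z | X=x] = μ_Z + ρ(σ_Z/σ_X)(x − μ_X) for jointly normal variables.
E[Z | X=-1.8] = 4.2 + (-0.65)·(4.3/1.4)·(-1.8 − (-1.4)) = 4.2 + (-1.9964)·(-0.4) = 4.9986.

4.9986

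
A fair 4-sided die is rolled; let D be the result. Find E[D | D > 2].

Given D > 2, D is equally likely to be any of {3, 4}.
E[D | D > 2] = (3 + 4) / 2 = 7/2.

7/2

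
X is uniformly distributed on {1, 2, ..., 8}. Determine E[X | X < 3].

3/2

Given X < 3, X is equally likely to be any of {1, 2}.
E[X | X < 3] = (1 + 2) / 2 = 3/2.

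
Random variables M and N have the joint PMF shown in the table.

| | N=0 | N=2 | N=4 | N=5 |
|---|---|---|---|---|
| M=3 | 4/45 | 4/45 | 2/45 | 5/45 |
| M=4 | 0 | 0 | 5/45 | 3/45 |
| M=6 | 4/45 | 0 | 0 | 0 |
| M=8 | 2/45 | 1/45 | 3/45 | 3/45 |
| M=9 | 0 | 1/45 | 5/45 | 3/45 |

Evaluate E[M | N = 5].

P(N = 5) = 14/45.
Σ M·P over the event = 3·(5/45) + 4·(3/45) + 8·(3/45) + 9·(3/45) = 26/15.
E[M | N = 5] = (26/15) / (14/45) = 39/7.

39/7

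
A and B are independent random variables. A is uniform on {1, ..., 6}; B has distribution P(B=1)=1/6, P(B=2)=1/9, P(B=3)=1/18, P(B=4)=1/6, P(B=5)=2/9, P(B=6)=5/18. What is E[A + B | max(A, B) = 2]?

P(max(A, B) = 2) = 7/108.
Summing (A+B)·P(x,y) over outcomes with max(A, B) = 2 gives 23/108.
E[A + B | max(A, B) = 2] = (23/108) / (7/108) = 23/7.

23/7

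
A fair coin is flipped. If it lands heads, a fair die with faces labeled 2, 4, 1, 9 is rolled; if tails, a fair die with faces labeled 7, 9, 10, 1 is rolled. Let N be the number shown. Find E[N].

43/8

E[N | heads] = (2+4+1+9)/4 = 4.
E[N | tails] = (7+9+10+1)/4 = 27/4.
By the law of total expectation,
E[N] = (1/2)·(4) + (1/2)·(27/4) = 43/8.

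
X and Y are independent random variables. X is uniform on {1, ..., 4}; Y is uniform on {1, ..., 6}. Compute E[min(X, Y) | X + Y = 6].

Outcomes with X + Y = 6: (1,5), (2,4), (3,3), (4,2), each with probability 1/24.
E[min(X, Y) | X + Y = 6] = (1 + 2 + 3 + 2) / 4 = 2.

2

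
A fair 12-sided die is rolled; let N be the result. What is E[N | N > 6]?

19/2

Given N > 6, N is equally likely to be any of {7, 8, 9, 10, 11, 12}.
E[N | N > 6] = (7 + 8 + 9 + 10 + 11 + 12) / 6 = 19/2.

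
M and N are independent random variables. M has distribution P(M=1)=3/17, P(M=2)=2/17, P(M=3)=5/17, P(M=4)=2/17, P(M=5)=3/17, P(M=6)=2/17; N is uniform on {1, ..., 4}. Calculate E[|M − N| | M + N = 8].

2

P(M + N = 8) = 7/68.
Summing |M−N|·P(x,y) over outcomes with M + N = 8 gives 7/34.
E[|M − N| | M + N = 8] = (7/34) / (7/68) = 2.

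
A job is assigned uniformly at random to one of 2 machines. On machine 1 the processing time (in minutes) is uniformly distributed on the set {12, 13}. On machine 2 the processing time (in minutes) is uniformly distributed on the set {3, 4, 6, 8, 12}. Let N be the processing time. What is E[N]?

E[N | machine 1] = (12+13)/2 = 25/2.
E[N | machine 2] = (3+4+6+8+12)/5 = 33/5.
By the law of total expectation,
E[N] = (1/2)·(25/2) + (1/2)·(33/5) = 191/20.

191/20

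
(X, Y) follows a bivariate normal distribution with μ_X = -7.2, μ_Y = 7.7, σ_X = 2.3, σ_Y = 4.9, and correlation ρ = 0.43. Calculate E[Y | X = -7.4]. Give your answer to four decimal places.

7.5168

E[Y | X=x] = μ_Y + ρ(σ_Y/σ_X)(x − μ_X) for jointly normal variables.
E[Y | X=-7.4] = 7.7 + (0.43)·(4.9/2.3)·(-7.4 − (-7.2)) = 7.7 + (0.91609)·(-0.2) = 7.5168.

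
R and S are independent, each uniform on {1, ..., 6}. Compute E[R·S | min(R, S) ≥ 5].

121/4

P(min(R, S) ≥ 5) = 1/9.
Summing RS·P(x,y) over outcomes with min(R, S) ≥ 5 gives 121/36.
E[R·S | min(R, S) ≥ 5] = (121/36) / (1/9) = 121/4.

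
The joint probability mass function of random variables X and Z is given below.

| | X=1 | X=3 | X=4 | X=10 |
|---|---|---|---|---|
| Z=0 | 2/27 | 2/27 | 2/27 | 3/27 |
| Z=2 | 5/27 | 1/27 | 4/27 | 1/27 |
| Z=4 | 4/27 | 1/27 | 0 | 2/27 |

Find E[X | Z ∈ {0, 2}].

4

P(Z ∈ {0, 2}) = 20/27.
Summing X·P(X=x,Z=y) over the conditioning event gives 80/27.
E[X | Z ∈ {0, 2}] = (80/27) / (20/27) = 4.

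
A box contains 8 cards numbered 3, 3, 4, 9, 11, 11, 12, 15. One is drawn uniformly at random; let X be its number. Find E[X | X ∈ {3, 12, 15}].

33/4

P(X ∈ {3, 12, 15}) = 1/2.
Σ over the event: 3·1/4 + 12·1/8 + 15·1/8 = 33/8.
E[X | X ∈ {3, 12, 15}] = (33/8) / (1/2) = 33/4.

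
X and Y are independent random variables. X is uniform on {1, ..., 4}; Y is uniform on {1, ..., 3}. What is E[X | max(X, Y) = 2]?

P(max(X, Y) = 2) = 1/4.
Summing X·P(x,y) over outcomes with max(X, Y) = 2 gives 5/12.
E[X | max(X, Y) = 2] = (5/12) / (1/4) = 5/3.

5/3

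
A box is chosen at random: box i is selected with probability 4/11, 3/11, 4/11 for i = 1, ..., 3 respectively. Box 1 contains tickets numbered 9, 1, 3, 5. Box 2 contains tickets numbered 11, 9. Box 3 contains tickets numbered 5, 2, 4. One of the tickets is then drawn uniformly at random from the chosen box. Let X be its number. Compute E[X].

188/33

E[X | box 1] = (9+1+3+5)/4 = 9/2.
E[X | box 2] = (11+9)/2 = 10.
E[X | box 3] = (5+2+4)/3 = 11/3.
By the law of total expectation,
E[X] = (4/11)·(9/2) + (3/11)·(10) + (4/11)·(11/3) = 188/33.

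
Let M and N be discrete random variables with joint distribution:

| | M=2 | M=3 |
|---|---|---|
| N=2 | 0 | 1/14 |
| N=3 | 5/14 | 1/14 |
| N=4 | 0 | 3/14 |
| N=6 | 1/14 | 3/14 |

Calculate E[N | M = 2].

P(M = 2) = 3/7.
Σ N·P over the event = 3·(5/14) + 6·(1/14) = 3/2.
E[N | M = 2] = (3/2) / (3/7) = 7/2.

7/2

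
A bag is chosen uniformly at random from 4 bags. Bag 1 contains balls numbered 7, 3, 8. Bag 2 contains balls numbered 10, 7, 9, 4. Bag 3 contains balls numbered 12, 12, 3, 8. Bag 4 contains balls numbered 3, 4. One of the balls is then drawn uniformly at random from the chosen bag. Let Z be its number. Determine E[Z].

103/16

E[Z | bag 1] = (7+3+8)/3 = 6.
E[Z | bag 2] = (10+7+9+4)/4 = 15/2.
E[Z | bag 3] = (12+12+3+8)/4 = 35/4.
E[Z | bag 4] = (3+4)/2 = 7/2.
By the law of total expectation,
E[Z] = (1/4)·(6) + (1/4)·(15/2) + (1/4)·(35/4) + (1/4)·(7/2) = 103/16.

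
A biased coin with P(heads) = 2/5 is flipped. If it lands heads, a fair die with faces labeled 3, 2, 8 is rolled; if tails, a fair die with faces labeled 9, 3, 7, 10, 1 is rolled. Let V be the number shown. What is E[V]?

E[V | heads] = (3+2+8)/3 = 13/3.
E[V | tails] = (9+3+7+10+1)/5 = 6.
E[V] = (2/5)·(13/3) + (3/5)·(6) = 16/3.

16/3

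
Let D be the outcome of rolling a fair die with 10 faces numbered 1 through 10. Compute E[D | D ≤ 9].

Given D ≤ 9, D is equally likely to be any of {1, 2, 3, 4, 5, 6, 7, 8, 9}.
E[D | D ≤ 9] = (1 + 2 + 3 + 4 + 5 + 6 + 7 + 8 + 9) / 9 = 5.

5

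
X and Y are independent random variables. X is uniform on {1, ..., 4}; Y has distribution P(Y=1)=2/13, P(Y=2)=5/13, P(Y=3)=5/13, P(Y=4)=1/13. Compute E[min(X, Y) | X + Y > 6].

P(X + Y > 6) = 7/52.
Summing min(X,Y)·P(x,y) over outcomes with X + Y > 6 gives 11/26.
E[min(X, Y) | X + Y > 6] = (11/26) / (7/52) = 22/7.

22/7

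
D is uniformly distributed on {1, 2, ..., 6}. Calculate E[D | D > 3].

5

Given D > 3, D is equally likely to be any of {4, 5, 6}.
E[D | D > 3] = (4 + 5 + 6) / 3 = 5.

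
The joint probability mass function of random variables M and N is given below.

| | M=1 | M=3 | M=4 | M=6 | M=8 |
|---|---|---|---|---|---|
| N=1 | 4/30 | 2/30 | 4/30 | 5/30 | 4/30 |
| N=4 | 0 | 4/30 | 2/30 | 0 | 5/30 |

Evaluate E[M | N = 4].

P(N = 4) = 11/30.
Σ M·P over the event = 3·(4/30) + 4·(2/30) + 8·(5/30) = 2.
E[M | N = 4] = (2) / (11/30) = 60/11.

60/11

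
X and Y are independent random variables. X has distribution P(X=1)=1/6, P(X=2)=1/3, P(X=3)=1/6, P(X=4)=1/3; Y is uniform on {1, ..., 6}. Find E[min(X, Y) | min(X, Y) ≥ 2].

P(min(X, Y) ≥ 2) = 25/36.
Summing min(X,Y)·P(x,y) over outcomes with min(X, Y) ≥ 2 gives 17/9.
E[min(X, Y) | min(X, Y) ≥ 2] = (17/9) / (25/36) = 68/25.

68/25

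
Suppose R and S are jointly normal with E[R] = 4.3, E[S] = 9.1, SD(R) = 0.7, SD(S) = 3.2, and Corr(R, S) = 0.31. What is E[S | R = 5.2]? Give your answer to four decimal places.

10.3754

The regression of S on R has slope ρ·σ_S/σ_R and passes through (μ_R, μ_S).
E[S | R=5.2] = 9.1 + (0.31)·(3.2/0.7)·(5.2 − (4.3)) = 9.1 + (1.4171)·(0.9) = 10.3754.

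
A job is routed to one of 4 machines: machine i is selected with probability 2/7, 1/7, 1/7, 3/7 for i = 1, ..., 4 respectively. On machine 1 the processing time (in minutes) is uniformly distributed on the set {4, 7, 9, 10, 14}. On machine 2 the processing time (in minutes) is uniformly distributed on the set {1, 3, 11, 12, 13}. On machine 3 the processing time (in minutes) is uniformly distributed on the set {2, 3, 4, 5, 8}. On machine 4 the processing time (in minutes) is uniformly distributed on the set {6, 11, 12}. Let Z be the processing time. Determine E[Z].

E[Z | machine 1] = (4+7+9+10+14)/5 = 44/5.
E[Z | machine 2] = (1+3+11+12+13)/5 = 8.
E[Z | machine 3] = (2+3+4+5+8)/5 = 22/5.
E[Z | machine 4] = (6+11+12)/3 = 29/3.
By the law of total expectation,
E[Z] = (2/7)·(44/5) + (1/7)·(8) + (1/7)·(22/5) + (3/7)·(29/3) = 59/7.

59/7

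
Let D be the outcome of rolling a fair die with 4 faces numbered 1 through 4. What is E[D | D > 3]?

Given D > 3, D is equally likely to be any of {4}.
E[D | D > 3] = (4) / 1 = 4.

4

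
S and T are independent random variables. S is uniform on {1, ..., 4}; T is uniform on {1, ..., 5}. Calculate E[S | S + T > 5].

Outcomes with S + T > 5: (1,5), (2,4), (2,5), (3,3), (3,4), (3,5), (4,2), (4,3), (4,4), (4,5), each with probability 1/20.
E[S | S + T > 5] = (1 + 2 + 2 + 3 + 3 + 3 + 4 + 4 + 4 + 4) / 10 = 3.

3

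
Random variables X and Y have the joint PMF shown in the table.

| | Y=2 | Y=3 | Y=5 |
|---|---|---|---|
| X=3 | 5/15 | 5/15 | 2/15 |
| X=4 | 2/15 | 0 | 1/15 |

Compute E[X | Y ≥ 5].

P(Y ≥ 5) = 1/5.
Σ X·P over the event = 3·(2/15) + 4·(1/15) = 2/3.
E[X | Y ≥ 5] = (2/3) / (1/5) = 10/3.

10/3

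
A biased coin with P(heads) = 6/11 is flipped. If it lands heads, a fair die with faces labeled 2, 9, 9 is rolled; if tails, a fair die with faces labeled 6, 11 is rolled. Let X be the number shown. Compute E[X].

15/2

E[X | heads] = (2+9+9)/3 = 20/3.
E[X | tails] = (6+11)/2 = 17/2.
By the law of total expectation,
E[X] = (6/11)·(20/3) + (5/11)·(17/2) = 15/2.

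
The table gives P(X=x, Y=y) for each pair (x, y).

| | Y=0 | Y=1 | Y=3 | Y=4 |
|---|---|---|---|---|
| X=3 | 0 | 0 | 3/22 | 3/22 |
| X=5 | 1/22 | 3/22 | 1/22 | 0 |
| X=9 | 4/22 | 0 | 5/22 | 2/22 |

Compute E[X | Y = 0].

P(Y = 0) = 5/22.
Σ X·P over the event = 5·(1/22) + 9·(4/22) = 41/22.
E[X | Y = 0] = (41/22) / (5/22) = 41/5.

41/5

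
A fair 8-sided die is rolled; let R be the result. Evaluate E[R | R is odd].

Given R is odd, R is equally likely to be any of {1, 3, 5, 7}.
E[R | R is odd] = (1 + 3 + 5 + 7) / 4 = 4.

4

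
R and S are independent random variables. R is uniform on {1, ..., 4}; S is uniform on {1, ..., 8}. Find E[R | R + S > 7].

P(R + S > 7) = 7/16.
Summing R·P(x,y) over outcomes with R + S > 7 gives 5/4.
E[R | R + S > 7] = (5/4) / (7/16) = 20/7.

20/7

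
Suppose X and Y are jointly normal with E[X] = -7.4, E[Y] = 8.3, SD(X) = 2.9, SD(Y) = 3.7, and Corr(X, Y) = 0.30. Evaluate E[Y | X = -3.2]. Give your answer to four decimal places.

The regression of Y on X has slope ρ·σ_Y/σ_X and passes through (μ_X, μ_Y).
E[Y | X=-3.2] = 8.3 + (0.30)·(3.7/2.9)·(-3.2 − (-7.4)) = 8.3 + (0.38276)·(4.2) = 9.9076.

9.9076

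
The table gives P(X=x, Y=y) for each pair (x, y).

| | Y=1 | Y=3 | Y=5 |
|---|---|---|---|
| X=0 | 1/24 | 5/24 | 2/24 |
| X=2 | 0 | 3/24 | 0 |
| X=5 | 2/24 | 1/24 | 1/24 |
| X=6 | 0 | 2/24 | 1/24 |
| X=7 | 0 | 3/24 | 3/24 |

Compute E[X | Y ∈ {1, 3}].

54/17

P(Y ∈ {1, 3}) = 17/24.
Summing X·P(X=x,Y=y) over the conditioning event gives 9/4.
E[X | Y ∈ {1, 3}] = (9/4) / (17/24) = 54/17.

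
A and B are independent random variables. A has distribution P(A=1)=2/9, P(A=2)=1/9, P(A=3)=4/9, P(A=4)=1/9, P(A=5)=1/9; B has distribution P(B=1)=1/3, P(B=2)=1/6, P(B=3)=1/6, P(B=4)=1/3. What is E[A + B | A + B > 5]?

P(A + B > 5) = 4/9.
Summing (A+B)·P(x,y) over outcomes with A + B > 5 gives 83/27.
E[A + B | A + B > 5] = (83/27) / (4/9) = 83/12.

83/12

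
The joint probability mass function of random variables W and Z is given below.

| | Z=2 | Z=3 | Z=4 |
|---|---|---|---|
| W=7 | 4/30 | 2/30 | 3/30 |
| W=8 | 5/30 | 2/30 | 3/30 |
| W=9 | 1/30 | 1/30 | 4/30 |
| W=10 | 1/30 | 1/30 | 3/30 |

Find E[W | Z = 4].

111/13

P(Z = 4) = 13/30.
Σ W·P over the event = 7·(3/30) + 8·(3/30) + 9·(4/30) + 10·(3/30) = 37/10.
E[W | Z = 4] = (37/10) / (13/30) = 111/13.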